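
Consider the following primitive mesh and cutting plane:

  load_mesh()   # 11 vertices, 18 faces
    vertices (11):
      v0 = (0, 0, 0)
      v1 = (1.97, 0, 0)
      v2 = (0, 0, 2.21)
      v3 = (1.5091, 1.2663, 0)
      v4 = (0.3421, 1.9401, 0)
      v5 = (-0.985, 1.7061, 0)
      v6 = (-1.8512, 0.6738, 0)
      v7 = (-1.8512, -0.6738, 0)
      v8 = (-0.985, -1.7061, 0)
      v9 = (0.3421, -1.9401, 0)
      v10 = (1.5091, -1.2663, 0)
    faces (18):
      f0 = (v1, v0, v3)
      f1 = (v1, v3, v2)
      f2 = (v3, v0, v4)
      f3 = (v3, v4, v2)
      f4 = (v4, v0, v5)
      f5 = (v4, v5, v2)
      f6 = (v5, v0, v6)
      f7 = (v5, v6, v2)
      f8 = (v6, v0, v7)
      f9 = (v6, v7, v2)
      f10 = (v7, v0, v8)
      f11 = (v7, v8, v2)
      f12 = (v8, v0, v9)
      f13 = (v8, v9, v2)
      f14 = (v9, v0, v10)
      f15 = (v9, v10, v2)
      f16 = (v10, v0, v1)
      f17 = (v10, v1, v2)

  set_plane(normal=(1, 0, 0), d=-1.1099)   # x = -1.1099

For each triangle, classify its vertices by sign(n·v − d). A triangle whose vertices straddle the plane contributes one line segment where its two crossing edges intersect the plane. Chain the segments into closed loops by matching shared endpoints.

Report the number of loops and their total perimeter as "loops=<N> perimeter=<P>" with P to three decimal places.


Straddling triangles (6 of 18):
  (v5,v0,v6) [++-] → (-1.1099, 0.403982, 0)–(-1.1099, 1.55725, 0)  len=1.1533
  (v5,v6,v2) [+-+] → (-1.1099, 1.55725, 0)–(-1.1099, 0.403982, 0.884979)  len=1.4537
  (v6,v0,v7) [-+-] → (-1.1099, 0.403982, 0)–(-1.1099, -0.403982, 0)  len=0.8080
  (v6,v7,v2) [--+] → (-1.1099, -0.403982, 0.884979)–(-1.1099, 0.403982, 0.884979)  len=0.8080
  (v7,v0,v8) [-++] → (-1.1099, -0.403982, 0)–(-1.1099, -1.55725, 0)  len=1.1533
  (v7,v8,v2) [-++] → (-1.1099, -1.55725, 0)–(-1.1099, -0.403982, 0.884979)  len=1.4537

Chained into 1 loop(s):
  loop 1: 6 segments, perimeter = 6.8298
Total perimeter = 6.830

loops=1 perimeter=6.830


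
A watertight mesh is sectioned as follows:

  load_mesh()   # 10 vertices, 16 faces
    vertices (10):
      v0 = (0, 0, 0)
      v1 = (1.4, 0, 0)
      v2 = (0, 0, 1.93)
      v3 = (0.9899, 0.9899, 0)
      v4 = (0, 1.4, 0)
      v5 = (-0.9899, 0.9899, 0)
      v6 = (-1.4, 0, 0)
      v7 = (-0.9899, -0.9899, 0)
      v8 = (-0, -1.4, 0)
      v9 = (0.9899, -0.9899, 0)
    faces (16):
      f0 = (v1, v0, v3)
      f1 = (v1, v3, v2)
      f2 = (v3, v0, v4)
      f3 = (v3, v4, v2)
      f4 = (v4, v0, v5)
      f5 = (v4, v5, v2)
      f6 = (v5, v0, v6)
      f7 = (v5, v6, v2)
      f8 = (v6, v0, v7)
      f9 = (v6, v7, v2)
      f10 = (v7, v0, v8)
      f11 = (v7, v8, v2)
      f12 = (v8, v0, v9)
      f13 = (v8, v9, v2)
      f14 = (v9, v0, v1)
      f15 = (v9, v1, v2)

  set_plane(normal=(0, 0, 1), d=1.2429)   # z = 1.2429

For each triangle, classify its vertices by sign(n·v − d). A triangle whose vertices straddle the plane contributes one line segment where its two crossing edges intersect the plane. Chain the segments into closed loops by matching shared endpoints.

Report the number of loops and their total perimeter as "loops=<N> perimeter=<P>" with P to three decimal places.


Straddling triangles (8 of 16):
  (v1,v3,v2) [--+] → (0.352415, 0.352415, 1.2429)–(0.498415, 0, 1.2429)  len=0.3815
  (v3,v4,v2) [--+] → (0, 0.498415, 1.2429)–(0.352415, 0.352415, 1.2429)  len=0.3815
  (v4,v5,v2) [--+] → (-0.352415, 0.352415, 1.2429)–(0, 0.498415, 1.2429)  len=0.3815
  (v5,v6,v2) [--+] → (-0.498415, 0, 1.2429)–(-0.352415, 0.352415, 1.2429)  len=0.3815
  (v6,v7,v2) [--+] → (-0.352415, -0.352415, 1.2429)–(-0.498415, 0, 1.2429)  len=0.3815
  (v7,v8,v2) [--+] → (0, -0.498415, 1.2429)–(-0.352415, -0.352415, 1.2429)  len=0.3815
  (v8,v9,v2) [--+] → (0.352415, -0.352415, 1.2429)–(0, -0.498415, 1.2429)  len=0.3815
  (v9,v1,v2) [--+] → (0.498415, 0, 1.2429)–(0.352415, -0.352415, 1.2429)  len=0.3815

Chained into 1 loop(s):
  loop 1: 8 segments, perimeter = 3.0517
Total perimeter = 3.052

loops=1 perimeter=3.052


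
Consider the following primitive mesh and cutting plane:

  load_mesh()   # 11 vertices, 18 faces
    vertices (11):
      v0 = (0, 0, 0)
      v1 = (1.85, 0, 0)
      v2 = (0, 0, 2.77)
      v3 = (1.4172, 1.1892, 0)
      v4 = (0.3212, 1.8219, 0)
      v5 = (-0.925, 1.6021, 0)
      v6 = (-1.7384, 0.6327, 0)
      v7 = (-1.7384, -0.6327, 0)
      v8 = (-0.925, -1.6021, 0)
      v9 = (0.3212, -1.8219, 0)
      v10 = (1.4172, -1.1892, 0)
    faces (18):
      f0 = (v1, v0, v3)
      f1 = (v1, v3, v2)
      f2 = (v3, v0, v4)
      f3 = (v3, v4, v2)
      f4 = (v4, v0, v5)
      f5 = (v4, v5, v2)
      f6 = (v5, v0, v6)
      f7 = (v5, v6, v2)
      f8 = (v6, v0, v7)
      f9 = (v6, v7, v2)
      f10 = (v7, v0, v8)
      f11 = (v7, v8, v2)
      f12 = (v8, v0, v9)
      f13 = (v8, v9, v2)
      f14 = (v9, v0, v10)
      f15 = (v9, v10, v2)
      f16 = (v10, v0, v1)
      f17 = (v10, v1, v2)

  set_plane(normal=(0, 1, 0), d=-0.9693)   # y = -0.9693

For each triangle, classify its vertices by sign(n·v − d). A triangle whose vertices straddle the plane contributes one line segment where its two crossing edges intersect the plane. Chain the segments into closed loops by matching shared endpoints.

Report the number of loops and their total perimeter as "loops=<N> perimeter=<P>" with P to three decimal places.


loops=1 perimeter=7.000

Straddling triangles (8 of 18):
  (v7,v0,v8) [++-] → (-0.559642, -0.9693, 0)–(-1.45597, -0.9693, 0)  len=0.8963
  (v7,v8,v2) [+-+] → (-1.45597, -0.9693, 0)–(-0.559642, -0.9693, 1.0941)  len=1.4144
  (v8,v0,v9) [-+-] → (-0.559642, -0.9693, 0)–(0.170887, -0.9693, 0)  len=0.7305
  (v8,v9,v2) [--+] → (0.170887, -0.9693, 1.29629)–(-0.559642, -0.9693, 1.0941)  len=0.7580
  (v9,v0,v10) [-+-] → (0.170887, -0.9693, 0)–(1.15514, -0.9693, 0)  len=0.9843
  (v9,v10,v2) [--+] → (1.15514, -0.9693, 0.512212)–(0.170887, -0.9693, 1.29629)  len=1.2584
  (v10,v0,v1) [-++] → (1.15514, -0.9693, 0)–(1.49723, -0.9693, 0)  len=0.3421
  (v10,v1,v2) [-++] → (1.49723, -0.9693, 0)–(1.15514, -0.9693, 0.512212)  len=0.6159

Chained into 1 loop(s):
  loop 1: 8 segments, perimeter = 6.9999
Total perimeter = 7.000


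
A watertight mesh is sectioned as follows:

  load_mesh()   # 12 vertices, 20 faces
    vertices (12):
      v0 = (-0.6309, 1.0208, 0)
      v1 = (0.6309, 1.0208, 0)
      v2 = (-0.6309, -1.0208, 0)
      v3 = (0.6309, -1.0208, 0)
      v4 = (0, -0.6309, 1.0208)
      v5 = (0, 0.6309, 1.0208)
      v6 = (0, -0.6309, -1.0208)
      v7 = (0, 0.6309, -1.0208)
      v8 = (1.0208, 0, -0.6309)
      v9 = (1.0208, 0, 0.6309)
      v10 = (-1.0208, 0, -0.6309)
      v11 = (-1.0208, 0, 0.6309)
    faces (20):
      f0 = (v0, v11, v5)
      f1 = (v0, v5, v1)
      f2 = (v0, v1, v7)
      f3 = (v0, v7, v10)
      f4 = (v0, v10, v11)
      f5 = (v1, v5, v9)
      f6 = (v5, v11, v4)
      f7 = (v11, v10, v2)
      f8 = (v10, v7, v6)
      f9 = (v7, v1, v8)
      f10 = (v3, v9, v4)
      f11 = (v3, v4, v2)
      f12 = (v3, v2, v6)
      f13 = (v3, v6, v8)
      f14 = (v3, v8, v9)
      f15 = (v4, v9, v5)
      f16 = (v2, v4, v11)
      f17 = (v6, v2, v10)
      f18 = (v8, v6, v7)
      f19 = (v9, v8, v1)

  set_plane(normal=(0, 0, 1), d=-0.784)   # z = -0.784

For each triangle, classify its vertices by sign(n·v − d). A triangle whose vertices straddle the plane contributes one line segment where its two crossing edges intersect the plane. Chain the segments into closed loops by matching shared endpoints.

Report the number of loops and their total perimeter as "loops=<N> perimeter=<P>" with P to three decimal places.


Straddling triangles (8 of 20):
  (v0,v1,v7) [++-] → (0.146353, 0.721347, -0.784)–(-0.146353, 0.721347, -0.784)  len=0.2927
  (v0,v7,v10) [+-+] → (-0.146353, 0.721347, -0.784)–(-0.619968, 0.247732, -0.784)  len=0.6698
  (v10,v7,v6) [+--] → (-0.619968, 0.247732, -0.784)–(-0.619968, -0.247732, -0.784)  len=0.4955
  (v7,v1,v8) [-++] → (0.146353, 0.721347, -0.784)–(0.619968, 0.247732, -0.784)  len=0.6698
  (v3,v2,v6) [++-] → (-0.146353, -0.721347, -0.784)–(0.146353, -0.721347, -0.784)  len=0.2927
  (v3,v6,v8) [+-+] → (0.146353, -0.721347, -0.784)–(0.619968, -0.247732, -0.784)  len=0.6698
  (v6,v2,v10) [-++] → (-0.146353, -0.721347, -0.784)–(-0.619968, -0.247732, -0.784)  len=0.6698
  (v8,v6,v7) [+--] → (0.619968, -0.247732, -0.784)–(0.619968, 0.247732, -0.784)  len=0.4955

Chained into 1 loop(s):
  loop 1: 8 segments, perimeter = 4.2555
Total perimeter = 4.256

loops=1 perimeter=4.256


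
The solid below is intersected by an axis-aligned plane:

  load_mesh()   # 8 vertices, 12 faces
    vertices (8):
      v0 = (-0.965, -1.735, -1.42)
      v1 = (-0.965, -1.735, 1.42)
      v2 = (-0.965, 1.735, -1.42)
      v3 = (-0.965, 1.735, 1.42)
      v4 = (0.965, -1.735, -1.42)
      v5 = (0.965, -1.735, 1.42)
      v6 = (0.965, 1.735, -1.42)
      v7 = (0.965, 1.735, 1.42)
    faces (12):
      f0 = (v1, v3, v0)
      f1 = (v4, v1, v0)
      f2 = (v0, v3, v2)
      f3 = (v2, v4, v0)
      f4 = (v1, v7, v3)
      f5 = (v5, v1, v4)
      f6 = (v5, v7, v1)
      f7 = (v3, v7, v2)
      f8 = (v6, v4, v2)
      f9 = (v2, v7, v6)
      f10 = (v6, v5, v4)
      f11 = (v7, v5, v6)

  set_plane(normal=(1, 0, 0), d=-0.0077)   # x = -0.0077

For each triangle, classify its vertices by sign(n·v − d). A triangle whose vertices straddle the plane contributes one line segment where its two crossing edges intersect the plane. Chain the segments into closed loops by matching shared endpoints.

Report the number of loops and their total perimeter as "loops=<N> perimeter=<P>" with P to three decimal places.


Straddling triangles (8 of 12):
  (v4,v1,v0) [+--] → (-0.0077, -1.735, 0.0113306)–(-0.0077, -1.735, -1.42)  len=1.4313
  (v2,v4,v0) [-+-] → (-0.0077, 0.013844, -1.42)–(-0.0077, -1.735, -1.42)  len=1.7488
  (v1,v7,v3) [-+-] → (-0.0077, -0.013844, 1.42)–(-0.0077, 1.735, 1.42)  len=1.7488
  (v5,v1,v4) [+-+] → (-0.0077, -1.735, 1.42)–(-0.0077, -1.735, 0.0113306)  len=1.4087
  (v5,v7,v1) [++-] → (-0.0077, -0.013844, 1.42)–(-0.0077, -1.735, 1.42)  len=1.7212
  (v3,v7,v2) [-+-] → (-0.0077, 1.735, 1.42)–(-0.0077, 1.735, -0.0113306)  len=1.4313
  (v6,v4,v2) [++-] → (-0.0077, 0.013844, -1.42)–(-0.0077, 1.735, -1.42)  len=1.7212
  (v2,v7,v6) [-++] → (-0.0077, 1.735, -0.0113306)–(-0.0077, 1.735, -1.42)  len=1.4087

Chained into 1 loop(s):
  loop 1: 8 segments, perimeter = 12.6200
Total perimeter = 12.620

loops=1 perimeter=12.620


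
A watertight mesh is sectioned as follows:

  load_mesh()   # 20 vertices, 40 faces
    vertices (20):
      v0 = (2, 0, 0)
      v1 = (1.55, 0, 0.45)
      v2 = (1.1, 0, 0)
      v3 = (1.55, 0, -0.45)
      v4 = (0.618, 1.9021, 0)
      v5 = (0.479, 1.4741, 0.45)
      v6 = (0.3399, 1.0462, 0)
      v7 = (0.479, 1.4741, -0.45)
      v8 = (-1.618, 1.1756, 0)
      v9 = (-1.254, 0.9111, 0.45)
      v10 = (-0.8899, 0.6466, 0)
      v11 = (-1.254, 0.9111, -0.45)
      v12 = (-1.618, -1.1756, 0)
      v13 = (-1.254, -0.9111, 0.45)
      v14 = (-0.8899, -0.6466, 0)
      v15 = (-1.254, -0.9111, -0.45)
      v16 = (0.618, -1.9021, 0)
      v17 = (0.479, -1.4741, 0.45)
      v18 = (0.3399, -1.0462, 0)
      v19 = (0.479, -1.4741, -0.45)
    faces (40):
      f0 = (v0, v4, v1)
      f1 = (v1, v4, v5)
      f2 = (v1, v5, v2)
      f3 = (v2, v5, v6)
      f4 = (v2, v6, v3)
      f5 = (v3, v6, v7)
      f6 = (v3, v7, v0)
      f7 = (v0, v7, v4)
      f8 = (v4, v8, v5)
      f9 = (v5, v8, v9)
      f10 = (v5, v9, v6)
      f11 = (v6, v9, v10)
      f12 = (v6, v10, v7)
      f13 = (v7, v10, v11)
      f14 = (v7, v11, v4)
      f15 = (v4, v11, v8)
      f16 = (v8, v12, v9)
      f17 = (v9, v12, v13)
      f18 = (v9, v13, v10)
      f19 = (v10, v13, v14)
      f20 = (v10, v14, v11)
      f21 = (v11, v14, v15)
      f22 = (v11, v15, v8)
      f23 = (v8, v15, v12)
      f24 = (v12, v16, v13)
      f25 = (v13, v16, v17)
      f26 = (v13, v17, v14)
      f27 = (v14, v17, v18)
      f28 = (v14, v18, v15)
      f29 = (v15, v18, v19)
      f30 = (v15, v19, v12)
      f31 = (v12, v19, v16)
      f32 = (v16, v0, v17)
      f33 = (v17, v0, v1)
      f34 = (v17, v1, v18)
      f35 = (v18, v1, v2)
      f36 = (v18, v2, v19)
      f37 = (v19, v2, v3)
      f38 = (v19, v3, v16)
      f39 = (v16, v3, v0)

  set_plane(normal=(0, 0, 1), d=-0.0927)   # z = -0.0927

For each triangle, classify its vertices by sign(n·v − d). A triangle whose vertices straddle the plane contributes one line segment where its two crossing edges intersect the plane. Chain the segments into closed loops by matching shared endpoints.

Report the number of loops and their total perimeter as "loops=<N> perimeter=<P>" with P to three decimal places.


loops=2 perimeter=18.221

Straddling triangles (20 of 40):
  (v2,v6,v3) [++-] → (0.589181, 0.830683, -0.0927)–(1.1927, 0, -0.0927)  len=1.0268
  (v3,v6,v7) [-+-] → (0.589181, 0.830683, -0.0927)–(0.368555, 1.13435, -0.0927)  len=0.3754
  (v3,v7,v0) [--+] → (1.68667, 0.303665, -0.0927)–(1.9073, 0, -0.0927)  len=0.3754
  (v0,v7,v4) [+-+] → (1.68667, 0.303665, -0.0927)–(0.589366, 1.81393, -0.0927)  len=1.8668
  (v6,v10,v7) [++-] → (-0.607907, 0.817065, -0.0927)–(0.368555, 1.13435, -0.0927)  len=1.0267
  (v7,v10,v11) [-+-] → (-0.607907, 0.817065, -0.0927)–(-0.964905, 0.701087, -0.0927)  len=0.3754
  (v7,v11,v4) [--+] → (0.232368, 1.69795, -0.0927)–(0.589366, 1.81393, -0.0927)  len=0.3754
  (v4,v11,v8) [+-+] → (0.232368, 1.69795, -0.0927)–(-1.54302, 1.12111, -0.0927)  len=1.8667
  (v10,v14,v11) [++-] → (-0.964905, -0.325714, -0.0927)–(-0.964905, 0.701087, -0.0927)  len=1.0268
  (v11,v14,v15) [-+-] → (-0.964905, -0.325714, -0.0927)–(-0.964905, -0.701087, -0.0927)  len=0.3754
  (v11,v15,v8) [--+] → (-1.54302, 0.74574, -0.0927)–(-1.54302, 1.12111, -0.0927)  len=0.3754
  (v8,v15,v12) [+-+] → (-1.54302, 0.74574, -0.0927)–(-1.54302, -1.12111, -0.0927)  len=1.8669
  (v14,v18,v15) [++-] → (0.0115566, -1.01837, -0.0927)–(-0.964905, -0.701087, -0.0927)  len=1.0267
  (v15,v18,v19) [-+-] → (0.0115566, -1.01837, -0.0927)–(0.368555, -1.13435, -0.0927)  len=0.3754
  (v15,v19,v12) [--+] → (-1.18602, -1.23709, -0.0927)–(-1.54302, -1.12111, -0.0927)  len=0.3754
  (v12,v19,v16) [+-+] → (-1.18602, -1.23709, -0.0927)–(0.589366, -1.81393, -0.0927)  len=1.8667
  (v18,v2,v19) [++-] → (0.972074, -0.303665, -0.0927)–(0.368555, -1.13435, -0.0927)  len=1.0268
  (v19,v2,v3) [-+-] → (0.972074, -0.303665, -0.0927)–(1.1927, 0, -0.0927)  len=0.3754
  (v19,v3,v16) [--+] → (0.809992, -1.51027, -0.0927)–(0.589366, -1.81393, -0.0927)  len=0.3754
  (v16,v3,v0) [+-+] → (0.809992, -1.51027, -0.0927)–(1.9073, 0, -0.0927)  len=1.8668

Chained into 2 loop(s):
  loop 1: 10 segments, perimeter = 7.0106
  loop 2: 10 segments, perimeter = 11.2108
Total perimeter = 18.221


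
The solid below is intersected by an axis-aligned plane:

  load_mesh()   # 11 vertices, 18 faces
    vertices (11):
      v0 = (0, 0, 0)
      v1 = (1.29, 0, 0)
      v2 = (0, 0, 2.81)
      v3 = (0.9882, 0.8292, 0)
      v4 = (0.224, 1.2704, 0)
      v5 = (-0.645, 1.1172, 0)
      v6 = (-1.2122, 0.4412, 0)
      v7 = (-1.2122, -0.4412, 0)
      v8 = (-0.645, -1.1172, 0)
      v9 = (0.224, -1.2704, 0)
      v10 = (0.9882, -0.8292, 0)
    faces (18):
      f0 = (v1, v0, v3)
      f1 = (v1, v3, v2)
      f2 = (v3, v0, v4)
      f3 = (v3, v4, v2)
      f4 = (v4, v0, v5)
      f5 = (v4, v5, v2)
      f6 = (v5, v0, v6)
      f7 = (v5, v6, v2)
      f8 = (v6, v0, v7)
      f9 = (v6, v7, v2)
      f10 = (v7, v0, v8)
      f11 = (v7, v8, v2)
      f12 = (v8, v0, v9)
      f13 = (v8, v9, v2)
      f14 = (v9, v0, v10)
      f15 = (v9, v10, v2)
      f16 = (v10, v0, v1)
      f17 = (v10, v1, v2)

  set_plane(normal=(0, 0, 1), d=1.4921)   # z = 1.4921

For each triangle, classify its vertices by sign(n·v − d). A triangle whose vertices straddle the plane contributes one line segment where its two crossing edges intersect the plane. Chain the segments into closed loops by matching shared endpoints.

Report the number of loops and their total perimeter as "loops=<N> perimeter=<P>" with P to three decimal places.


loops=1 perimeter=3.725

Straddling triangles (9 of 18):
  (v1,v3,v2) [--+] → (0.463469, 0.388898, 1.4921)–(0.605015, 0, 1.4921)  len=0.4139
  (v3,v4,v2) [--+] → (0.105057, 0.595822, 1.4921)–(0.463469, 0.388898, 1.4921)  len=0.4139
  (v4,v5,v2) [--+] → (-0.302507, 0.523971, 1.4921)–(0.105057, 0.595822, 1.4921)  len=0.4138
  (v5,v6,v2) [--+] → (-0.568526, 0.206924, 1.4921)–(-0.302507, 0.523971, 1.4921)  len=0.4139
  (v6,v7,v2) [--+] → (-0.568526, -0.206924, 1.4921)–(-0.568526, 0.206924, 1.4921)  len=0.4138
  (v7,v8,v2) [--+] → (-0.302507, -0.523971, 1.4921)–(-0.568526, -0.206924, 1.4921)  len=0.4139
  (v8,v9,v2) [--+] → (0.105057, -0.595822, 1.4921)–(-0.302507, -0.523971, 1.4921)  len=0.4138
  (v9,v10,v2) [--+] → (0.463469, -0.388898, 1.4921)–(0.105057, -0.595822, 1.4921)  len=0.4139
  (v10,v1,v2) [--+] → (0.605015, 0, 1.4921)–(0.463469, -0.388898, 1.4921)  len=0.4139

Chained into 1 loop(s):
  loop 1: 9 segments, perimeter = 3.7247
Total perimeter = 3.725


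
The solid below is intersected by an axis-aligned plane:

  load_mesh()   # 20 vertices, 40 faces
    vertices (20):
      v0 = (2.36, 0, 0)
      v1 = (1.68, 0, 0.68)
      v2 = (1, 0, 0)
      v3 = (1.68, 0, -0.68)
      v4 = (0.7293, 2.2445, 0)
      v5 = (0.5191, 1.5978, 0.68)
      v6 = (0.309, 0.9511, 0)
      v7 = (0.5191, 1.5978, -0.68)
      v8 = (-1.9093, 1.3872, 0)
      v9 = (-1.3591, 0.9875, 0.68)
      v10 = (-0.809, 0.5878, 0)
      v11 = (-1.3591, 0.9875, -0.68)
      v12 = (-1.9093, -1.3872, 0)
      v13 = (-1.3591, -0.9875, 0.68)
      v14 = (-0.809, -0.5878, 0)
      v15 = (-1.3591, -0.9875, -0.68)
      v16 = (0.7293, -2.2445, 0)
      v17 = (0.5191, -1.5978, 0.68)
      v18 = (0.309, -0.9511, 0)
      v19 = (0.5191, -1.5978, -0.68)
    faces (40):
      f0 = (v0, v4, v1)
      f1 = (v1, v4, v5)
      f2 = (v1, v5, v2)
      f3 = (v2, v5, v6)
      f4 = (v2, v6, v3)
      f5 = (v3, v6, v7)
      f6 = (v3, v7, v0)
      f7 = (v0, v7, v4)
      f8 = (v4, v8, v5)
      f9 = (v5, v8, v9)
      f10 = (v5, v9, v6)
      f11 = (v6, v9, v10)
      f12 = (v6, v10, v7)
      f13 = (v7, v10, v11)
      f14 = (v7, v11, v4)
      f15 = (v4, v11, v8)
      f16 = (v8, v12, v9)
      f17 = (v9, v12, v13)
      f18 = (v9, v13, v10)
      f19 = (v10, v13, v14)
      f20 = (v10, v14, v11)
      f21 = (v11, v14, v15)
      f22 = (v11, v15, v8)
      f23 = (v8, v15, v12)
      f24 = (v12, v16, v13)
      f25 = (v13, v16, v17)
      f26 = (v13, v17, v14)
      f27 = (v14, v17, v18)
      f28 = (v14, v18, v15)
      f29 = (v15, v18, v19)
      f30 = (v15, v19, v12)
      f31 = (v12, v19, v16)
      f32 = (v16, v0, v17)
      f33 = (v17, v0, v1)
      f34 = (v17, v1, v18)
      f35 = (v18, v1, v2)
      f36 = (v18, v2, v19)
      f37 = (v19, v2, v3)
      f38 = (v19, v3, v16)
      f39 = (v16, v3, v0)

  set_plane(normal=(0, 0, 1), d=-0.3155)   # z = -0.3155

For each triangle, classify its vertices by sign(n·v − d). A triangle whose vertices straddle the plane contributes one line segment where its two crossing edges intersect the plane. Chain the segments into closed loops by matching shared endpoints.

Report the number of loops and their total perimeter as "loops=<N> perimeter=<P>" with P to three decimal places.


loops=2 perimeter=19.750

Straddling triangles (20 of 40):
  (v2,v6,v3) [++-] → (0.945104, 0.509818, -0.3155)–(1.3155, 0, -0.3155)  len=0.6302
  (v3,v6,v7) [-+-] → (0.945104, 0.509818, -0.3155)–(0.40648, 1.25115, -0.3155)  len=0.9163
  (v3,v7,v0) [--+] → (1.50588, 0.741332, -0.3155)–(2.0445, 0, -0.3155)  len=0.9163
  (v0,v7,v4) [+-+] → (1.50588, 0.741332, -0.3155)–(0.631773, 1.94445, -0.3155)  len=1.4871
  (v6,v10,v7) [++-] → (-0.192801, 1.05641, -0.3155)–(0.40648, 1.25115, -0.3155)  len=0.6301
  (v7,v10,v11) [-+-] → (-0.192801, 1.05641, -0.3155)–(-1.06423, 0.773249, -0.3155)  len=0.9163
  (v7,v11,v4) [--+] → (-0.239656, 1.66129, -0.3155)–(0.631773, 1.94445, -0.3155)  len=0.9163
  (v4,v11,v8) [+-+] → (-0.239656, 1.66129, -0.3155)–(-1.65402, 1.20175, -0.3155)  len=1.4871
  (v10,v14,v11) [++-] → (-1.06423, 0.143093, -0.3155)–(-1.06423, 0.773249, -0.3155)  len=0.6302
  (v11,v14,v15) [-+-] → (-1.06423, 0.143093, -0.3155)–(-1.06423, -0.773249, -0.3155)  len=0.9163
  (v11,v15,v8) [--+] → (-1.65402, 0.285409, -0.3155)–(-1.65402, 1.20175, -0.3155)  len=0.9163
  (v8,v15,v12) [+-+] → (-1.65402, 0.285409, -0.3155)–(-1.65402, -1.20175, -0.3155)  len=1.4872
  (v14,v18,v15) [++-] → (-0.464949, -0.967989, -0.3155)–(-1.06423, -0.773249, -0.3155)  len=0.6301
  (v15,v18,v19) [-+-] → (-0.464949, -0.967989, -0.3155)–(0.40648, -1.25115, -0.3155)  len=0.9163
  (v15,v19,v12) [--+] → (-0.782594, -1.48491, -0.3155)–(-1.65402, -1.20175, -0.3155)  len=0.9163
  (v12,v19,v16) [+-+] → (-0.782594, -1.48491, -0.3155)–(0.631773, -1.94445, -0.3155)  len=1.4871
  (v18,v2,v19) [++-] → (0.776877, -0.741332, -0.3155)–(0.40648, -1.25115, -0.3155)  len=0.6302
  (v19,v2,v3) [-+-] → (0.776877, -0.741332, -0.3155)–(1.3155, 0, -0.3155)  len=0.9163
  (v19,v3,v16) [--+] → (1.1704, -1.20312, -0.3155)–(0.631773, -1.94445, -0.3155)  len=0.9163
  (v16,v3,v0) [+-+] → (1.1704, -1.20312, -0.3155)–(2.0445, 0, -0.3155)  len=1.4871

Chained into 2 loop(s):
  loop 1: 10 segments, perimeter = 7.7323
  loop 2: 10 segments, perimeter = 12.0173
Total perimeter = 19.750


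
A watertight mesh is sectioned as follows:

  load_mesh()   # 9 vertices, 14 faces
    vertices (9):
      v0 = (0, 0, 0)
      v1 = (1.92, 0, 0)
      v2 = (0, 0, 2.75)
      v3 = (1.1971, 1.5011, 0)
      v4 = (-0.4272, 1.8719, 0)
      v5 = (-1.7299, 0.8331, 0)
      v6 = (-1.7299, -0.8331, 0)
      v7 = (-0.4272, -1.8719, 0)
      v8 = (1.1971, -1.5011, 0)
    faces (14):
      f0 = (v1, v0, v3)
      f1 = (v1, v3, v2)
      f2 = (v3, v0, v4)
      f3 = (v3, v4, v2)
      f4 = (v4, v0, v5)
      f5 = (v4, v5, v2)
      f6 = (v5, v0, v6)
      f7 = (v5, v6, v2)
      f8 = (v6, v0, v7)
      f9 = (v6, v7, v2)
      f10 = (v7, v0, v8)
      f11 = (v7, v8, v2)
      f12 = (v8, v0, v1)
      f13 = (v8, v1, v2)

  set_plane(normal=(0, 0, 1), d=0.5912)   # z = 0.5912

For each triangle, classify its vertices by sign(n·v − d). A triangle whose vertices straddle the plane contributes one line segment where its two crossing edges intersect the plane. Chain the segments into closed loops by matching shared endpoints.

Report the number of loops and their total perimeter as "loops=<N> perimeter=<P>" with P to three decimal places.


loops=1 perimeter=9.156

Straddling triangles (7 of 14):
  (v1,v3,v2) [--+] → (0.939745, 1.17839, 0.5912)–(1.50723, 0, 0.5912)  len=1.3079
  (v3,v4,v2) [--+] → (-0.33536, 1.46948, 0.5912)–(0.939745, 1.17839, 0.5912)  len=1.3079
  (v4,v5,v2) [--+] → (-1.358, 0.653999, 0.5912)–(-0.33536, 1.46948, 0.5912)  len=1.3080
  (v5,v6,v2) [--+] → (-1.358, -0.653999, 0.5912)–(-1.358, 0.653999, 0.5912)  len=1.3080
  (v6,v7,v2) [--+] → (-0.33536, -1.46948, 0.5912)–(-1.358, -0.653999, 0.5912)  len=1.3080
  (v7,v8,v2) [--+] → (0.939745, -1.17839, 0.5912)–(-0.33536, -1.46948, 0.5912)  len=1.3079
  (v8,v1,v2) [--+] → (1.50723, 0, 0.5912)–(0.939745, -1.17839, 0.5912)  len=1.3079

Chained into 1 loop(s):
  loop 1: 7 segments, perimeter = 9.1556
Total perimeter = 9.156


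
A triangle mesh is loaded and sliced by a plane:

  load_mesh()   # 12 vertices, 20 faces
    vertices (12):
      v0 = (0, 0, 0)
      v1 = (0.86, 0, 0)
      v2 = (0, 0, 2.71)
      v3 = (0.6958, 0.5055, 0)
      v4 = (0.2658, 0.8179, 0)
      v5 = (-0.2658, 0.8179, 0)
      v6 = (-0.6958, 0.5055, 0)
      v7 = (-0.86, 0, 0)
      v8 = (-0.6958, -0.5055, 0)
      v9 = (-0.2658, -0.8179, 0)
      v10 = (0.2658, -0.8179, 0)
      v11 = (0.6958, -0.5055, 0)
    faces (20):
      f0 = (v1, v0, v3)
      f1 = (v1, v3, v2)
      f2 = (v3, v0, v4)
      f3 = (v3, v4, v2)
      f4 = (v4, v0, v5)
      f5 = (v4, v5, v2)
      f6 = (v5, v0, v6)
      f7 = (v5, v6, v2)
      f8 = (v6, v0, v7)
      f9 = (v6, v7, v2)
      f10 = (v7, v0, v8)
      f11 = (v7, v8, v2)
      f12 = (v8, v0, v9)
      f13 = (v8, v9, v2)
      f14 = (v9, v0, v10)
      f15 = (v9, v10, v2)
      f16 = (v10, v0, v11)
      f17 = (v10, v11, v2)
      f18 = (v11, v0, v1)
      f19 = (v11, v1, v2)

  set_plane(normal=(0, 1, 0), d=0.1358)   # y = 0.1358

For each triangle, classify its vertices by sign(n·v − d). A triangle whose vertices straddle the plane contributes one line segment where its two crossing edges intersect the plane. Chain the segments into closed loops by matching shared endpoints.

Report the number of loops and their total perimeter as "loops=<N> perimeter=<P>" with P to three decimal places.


loops=1 perimeter=6.504

Straddling triangles (10 of 20):
  (v1,v0,v3) [--+] → (0.186923, 0.1358, 0)–(0.815889, 0.1358, 0)  len=0.6290
  (v1,v3,v2) [-+-] → (0.815889, 0.1358, 0)–(0.186923, 0.1358, 1.98197)  len=2.0794
  (v3,v0,v4) [+-+] → (0.186923, 0.1358, 0)–(0.0441321, 0.1358, 0)  len=0.1428
  (v3,v4,v2) [++-] → (0.0441321, 0.1358, 2.26005)–(0.186923, 0.1358, 1.98197)  len=0.3126
  (v4,v0,v5) [+-+] → (0.0441321, 0.1358, 0)–(-0.0441321, 0.1358, 0)  len=0.0883
  (v4,v5,v2) [++-] → (-0.0441321, 0.1358, 2.26005)–(0.0441321, 0.1358, 2.26005)  len=0.0883
  (v5,v0,v6) [+-+] → (-0.0441321, 0.1358, 0)–(-0.186923, 0.1358, 0)  len=0.1428
  (v5,v6,v2) [++-] → (-0.186923, 0.1358, 1.98197)–(-0.0441321, 0.1358, 2.26005)  len=0.3126
  (v6,v0,v7) [+--] → (-0.186923, 0.1358, 0)–(-0.815889, 0.1358, 0)  len=0.6290
  (v6,v7,v2) [+--] → (-0.815889, 0.1358, 0)–(-0.186923, 0.1358, 1.98197)  len=2.0794

Chained into 1 loop(s):
  loop 1: 10 segments, perimeter = 6.5040
Total perimeter = 6.504


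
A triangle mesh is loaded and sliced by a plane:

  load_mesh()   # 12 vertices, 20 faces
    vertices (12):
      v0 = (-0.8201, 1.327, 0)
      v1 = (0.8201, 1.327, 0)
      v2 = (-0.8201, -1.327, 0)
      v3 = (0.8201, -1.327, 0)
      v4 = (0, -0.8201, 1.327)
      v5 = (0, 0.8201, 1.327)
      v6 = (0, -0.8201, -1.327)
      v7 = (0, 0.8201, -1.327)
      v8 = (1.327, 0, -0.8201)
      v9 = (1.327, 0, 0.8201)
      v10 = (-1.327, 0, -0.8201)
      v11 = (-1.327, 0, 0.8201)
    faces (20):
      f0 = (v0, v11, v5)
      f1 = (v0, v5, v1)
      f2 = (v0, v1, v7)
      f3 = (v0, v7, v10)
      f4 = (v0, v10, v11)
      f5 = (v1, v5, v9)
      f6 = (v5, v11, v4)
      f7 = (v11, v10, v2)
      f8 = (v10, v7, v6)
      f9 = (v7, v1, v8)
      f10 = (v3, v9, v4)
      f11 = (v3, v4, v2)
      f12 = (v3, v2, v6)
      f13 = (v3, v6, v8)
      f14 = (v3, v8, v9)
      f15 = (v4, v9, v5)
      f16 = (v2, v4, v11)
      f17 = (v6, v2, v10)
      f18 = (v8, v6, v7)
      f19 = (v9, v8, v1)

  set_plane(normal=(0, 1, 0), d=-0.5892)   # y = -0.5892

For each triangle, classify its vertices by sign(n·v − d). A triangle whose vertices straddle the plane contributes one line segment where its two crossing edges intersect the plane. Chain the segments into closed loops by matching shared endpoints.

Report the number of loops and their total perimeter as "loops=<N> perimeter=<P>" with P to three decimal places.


Straddling triangles (10 of 20):
  (v5,v11,v4) [++-] → (-0.373618, -0.5892, 1.18428)–(0, -0.5892, 1.327)  len=0.3999
  (v11,v10,v2) [++-] → (-1.10193, -0.5892, -0.455968)–(-1.10193, -0.5892, 0.455968)  len=0.9119
  (v10,v7,v6) [++-] → (0, -0.5892, -1.327)–(-0.373618, -0.5892, -1.18428)  len=0.3999
  (v3,v9,v4) [-+-] → (1.10193, -0.5892, 0.455968)–(0.373618, -0.5892, 1.18428)  len=1.0300
  (v3,v6,v8) [--+] → (0.373618, -0.5892, -1.18428)–(1.10193, -0.5892, -0.455968)  len=1.0300
  (v3,v8,v9) [-++] → (1.10193, -0.5892, -0.455968)–(1.10193, -0.5892, 0.455968)  len=0.9119
  (v4,v9,v5) [-++] → (0.373618, -0.5892, 1.18428)–(0, -0.5892, 1.327)  len=0.3999
  (v2,v4,v11) [--+] → (-0.373618, -0.5892, 1.18428)–(-1.10193, -0.5892, 0.455968)  len=1.0300
  (v6,v2,v10) [--+] → (-1.10193, -0.5892, -0.455968)–(-0.373618, -0.5892, -1.18428)  len=1.0300
  (v8,v6,v7) [+-+] → (0.373618, -0.5892, -1.18428)–(0, -0.5892, -1.327)  len=0.3999

Chained into 1 loop(s):
  loop 1: 10 segments, perimeter = 7.5436
Total perimeter = 7.544

loops=1 perimeter=7.544


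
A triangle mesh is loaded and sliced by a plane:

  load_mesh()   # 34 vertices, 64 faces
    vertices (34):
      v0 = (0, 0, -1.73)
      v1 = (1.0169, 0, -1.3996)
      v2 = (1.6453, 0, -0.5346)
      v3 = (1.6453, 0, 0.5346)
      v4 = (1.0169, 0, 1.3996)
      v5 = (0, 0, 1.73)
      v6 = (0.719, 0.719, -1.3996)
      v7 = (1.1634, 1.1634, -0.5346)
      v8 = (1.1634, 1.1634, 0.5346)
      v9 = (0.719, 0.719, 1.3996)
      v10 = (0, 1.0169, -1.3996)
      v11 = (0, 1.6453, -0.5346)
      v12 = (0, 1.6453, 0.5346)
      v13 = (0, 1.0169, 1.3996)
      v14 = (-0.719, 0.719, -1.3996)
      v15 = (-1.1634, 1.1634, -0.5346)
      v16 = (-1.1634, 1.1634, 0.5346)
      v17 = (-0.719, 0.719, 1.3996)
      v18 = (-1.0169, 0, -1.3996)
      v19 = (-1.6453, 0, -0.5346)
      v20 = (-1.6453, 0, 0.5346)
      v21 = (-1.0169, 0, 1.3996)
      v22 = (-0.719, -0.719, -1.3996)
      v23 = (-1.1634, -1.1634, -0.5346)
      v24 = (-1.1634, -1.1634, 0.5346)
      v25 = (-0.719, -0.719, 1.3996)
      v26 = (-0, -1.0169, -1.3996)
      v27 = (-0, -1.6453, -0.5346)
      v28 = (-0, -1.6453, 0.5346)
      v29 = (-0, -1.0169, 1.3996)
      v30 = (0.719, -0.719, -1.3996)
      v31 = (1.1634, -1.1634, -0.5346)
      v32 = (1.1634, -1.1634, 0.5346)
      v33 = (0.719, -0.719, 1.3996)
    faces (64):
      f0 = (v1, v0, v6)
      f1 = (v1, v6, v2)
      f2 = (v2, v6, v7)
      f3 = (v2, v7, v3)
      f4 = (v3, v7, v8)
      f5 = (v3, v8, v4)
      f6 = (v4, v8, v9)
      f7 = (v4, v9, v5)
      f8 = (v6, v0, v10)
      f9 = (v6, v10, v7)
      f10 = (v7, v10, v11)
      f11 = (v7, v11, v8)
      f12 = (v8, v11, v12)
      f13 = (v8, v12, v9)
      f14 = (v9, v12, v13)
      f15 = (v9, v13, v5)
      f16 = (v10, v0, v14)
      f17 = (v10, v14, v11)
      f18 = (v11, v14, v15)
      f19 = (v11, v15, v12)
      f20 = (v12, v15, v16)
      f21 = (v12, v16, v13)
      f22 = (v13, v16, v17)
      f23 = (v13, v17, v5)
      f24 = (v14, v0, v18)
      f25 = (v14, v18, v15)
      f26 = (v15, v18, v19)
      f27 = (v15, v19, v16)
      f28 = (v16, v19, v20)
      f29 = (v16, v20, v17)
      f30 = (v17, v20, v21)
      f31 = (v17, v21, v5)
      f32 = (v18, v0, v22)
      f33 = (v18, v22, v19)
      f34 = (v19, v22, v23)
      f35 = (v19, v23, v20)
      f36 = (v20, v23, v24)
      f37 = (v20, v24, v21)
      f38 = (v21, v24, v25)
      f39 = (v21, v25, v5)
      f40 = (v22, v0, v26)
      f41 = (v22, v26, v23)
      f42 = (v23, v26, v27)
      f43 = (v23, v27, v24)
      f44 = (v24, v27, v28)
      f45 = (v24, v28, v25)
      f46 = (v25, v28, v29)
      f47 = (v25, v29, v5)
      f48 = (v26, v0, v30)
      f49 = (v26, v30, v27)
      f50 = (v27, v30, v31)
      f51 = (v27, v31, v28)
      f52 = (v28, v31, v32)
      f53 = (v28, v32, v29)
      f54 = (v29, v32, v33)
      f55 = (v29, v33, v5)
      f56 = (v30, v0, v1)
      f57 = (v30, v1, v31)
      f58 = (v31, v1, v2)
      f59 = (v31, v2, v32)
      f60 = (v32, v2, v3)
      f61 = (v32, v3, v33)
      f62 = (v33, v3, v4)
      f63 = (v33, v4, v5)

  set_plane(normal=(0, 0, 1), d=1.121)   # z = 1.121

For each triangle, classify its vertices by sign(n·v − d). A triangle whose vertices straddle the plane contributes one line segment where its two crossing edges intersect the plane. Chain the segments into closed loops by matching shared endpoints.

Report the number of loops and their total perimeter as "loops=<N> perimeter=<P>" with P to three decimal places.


loops=1 perimeter=7.465

Straddling triangles (16 of 64):
  (v3,v8,v4) [--+] → (1.06408, 0.374709, 1.121)–(1.2193, 0, 1.121)  len=0.4056
  (v4,v8,v9) [+-+] → (1.06408, 0.374709, 1.121)–(0.862133, 0.862133, 1.121)  len=0.5276
  (v8,v12,v9) [--+] → (0.487424, 1.01734, 1.121)–(0.862133, 0.862133, 1.121)  len=0.4056
  (v9,v12,v13) [+-+] → (0.487424, 1.01734, 1.121)–(0, 1.2193, 1.121)  len=0.5276
  (v12,v16,v13) [--+] → (-0.374709, 1.06408, 1.121)–(0, 1.2193, 1.121)  len=0.4056
  (v13,v16,v17) [+-+] → (-0.374709, 1.06408, 1.121)–(-0.862133, 0.862133, 1.121)  len=0.5276
  (v16,v20,v17) [--+] → (-1.01734, 0.487424, 1.121)–(-0.862133, 0.862133, 1.121)  len=0.4056
  (v17,v20,v21) [+-+] → (-1.01734, 0.487424, 1.121)–(-1.2193, 0, 1.121)  len=0.5276
  (v20,v24,v21) [--+] → (-1.06408, -0.374709, 1.121)–(-1.2193, 0, 1.121)  len=0.4056
  (v21,v24,v25) [+-+] → (-1.06408, -0.374709, 1.121)–(-0.862133, -0.862133, 1.121)  len=0.5276
  (v24,v28,v25) [--+] → (-0.487424, -1.01734, 1.121)–(-0.862133, -0.862133, 1.121)  len=0.4056
  (v25,v28,v29) [+-+] → (-0.487424, -1.01734, 1.121)–(0, -1.2193, 1.121)  len=0.5276
  (v28,v32,v29) [--+] → (0.374709, -1.06408, 1.121)–(0, -1.2193, 1.121)  len=0.4056
  (v29,v32,v33) [+-+] → (0.374709, -1.06408, 1.121)–(0.862133, -0.862133, 1.121)  len=0.5276
  (v32,v3,v33) [--+] → (1.01734, -0.487424, 1.121)–(0.862133, -0.862133, 1.121)  len=0.4056
  (v33,v3,v4) [+-+] → (1.01734, -0.487424, 1.121)–(1.2193, 0, 1.121)  len=0.5276

Chained into 1 loop(s):
  loop 1: 16 segments, perimeter = 7.4655
Total perimeter = 7.465


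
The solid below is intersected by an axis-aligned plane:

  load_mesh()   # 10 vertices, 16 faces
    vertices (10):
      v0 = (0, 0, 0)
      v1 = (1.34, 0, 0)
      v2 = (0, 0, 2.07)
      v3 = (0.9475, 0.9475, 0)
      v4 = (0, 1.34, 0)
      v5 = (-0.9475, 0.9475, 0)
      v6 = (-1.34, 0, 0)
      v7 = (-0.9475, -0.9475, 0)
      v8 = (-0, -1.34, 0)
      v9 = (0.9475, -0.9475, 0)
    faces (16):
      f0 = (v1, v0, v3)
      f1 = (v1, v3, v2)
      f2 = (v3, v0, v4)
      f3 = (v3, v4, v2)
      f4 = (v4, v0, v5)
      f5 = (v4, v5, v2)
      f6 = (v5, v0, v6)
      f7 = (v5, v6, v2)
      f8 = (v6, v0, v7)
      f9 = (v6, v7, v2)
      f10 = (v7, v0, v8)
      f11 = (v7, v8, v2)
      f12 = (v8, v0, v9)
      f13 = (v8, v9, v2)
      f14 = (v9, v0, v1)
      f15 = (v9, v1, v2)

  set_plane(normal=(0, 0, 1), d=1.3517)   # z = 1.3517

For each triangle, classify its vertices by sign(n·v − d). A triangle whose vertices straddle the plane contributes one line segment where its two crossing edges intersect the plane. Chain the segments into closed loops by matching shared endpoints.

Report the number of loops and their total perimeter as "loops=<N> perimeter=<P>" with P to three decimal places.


Straddling triangles (8 of 16):
  (v1,v3,v2) [--+] → (0.328787, 0.328787, 1.3517)–(0.464986, 0, 1.3517)  len=0.3559
  (v3,v4,v2) [--+] → (0, 0.464986, 1.3517)–(0.328787, 0.328787, 1.3517)  len=0.3559
  (v4,v5,v2) [--+] → (-0.328787, 0.328787, 1.3517)–(0, 0.464986, 1.3517)  len=0.3559
  (v5,v6,v2) [--+] → (-0.464986, 0, 1.3517)–(-0.328787, 0.328787, 1.3517)  len=0.3559
  (v6,v7,v2) [--+] → (-0.328787, -0.328787, 1.3517)–(-0.464986, 0, 1.3517)  len=0.3559
  (v7,v8,v2) [--+] → (0, -0.464986, 1.3517)–(-0.328787, -0.328787, 1.3517)  len=0.3559
  (v8,v9,v2) [--+] → (0.328787, -0.328787, 1.3517)–(0, -0.464986, 1.3517)  len=0.3559
  (v9,v1,v2) [--+] → (0.464986, 0, 1.3517)–(0.328787, -0.328787, 1.3517)  len=0.3559

Chained into 1 loop(s):
  loop 1: 8 segments, perimeter = 2.8470
Total perimeter = 2.847

loops=1 perimeter=2.847


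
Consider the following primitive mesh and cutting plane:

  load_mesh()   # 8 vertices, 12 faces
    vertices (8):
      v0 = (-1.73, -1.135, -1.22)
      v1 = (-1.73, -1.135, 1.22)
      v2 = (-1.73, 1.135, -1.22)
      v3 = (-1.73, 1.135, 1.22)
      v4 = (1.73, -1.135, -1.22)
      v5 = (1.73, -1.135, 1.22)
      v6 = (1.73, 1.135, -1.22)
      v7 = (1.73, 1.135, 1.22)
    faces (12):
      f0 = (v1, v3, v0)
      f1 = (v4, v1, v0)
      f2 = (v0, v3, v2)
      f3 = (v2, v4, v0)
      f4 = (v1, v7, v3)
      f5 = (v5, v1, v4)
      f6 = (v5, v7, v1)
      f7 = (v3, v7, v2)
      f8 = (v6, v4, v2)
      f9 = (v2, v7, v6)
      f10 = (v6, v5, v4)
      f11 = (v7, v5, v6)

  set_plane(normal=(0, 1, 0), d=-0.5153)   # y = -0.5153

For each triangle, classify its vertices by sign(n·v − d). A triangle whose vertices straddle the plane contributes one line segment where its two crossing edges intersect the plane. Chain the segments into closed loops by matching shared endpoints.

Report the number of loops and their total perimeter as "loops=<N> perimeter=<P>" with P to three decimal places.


loops=1 perimeter=11.800

Straddling triangles (8 of 12):
  (v1,v3,v0) [-+-] → (-1.73, -0.5153, 1.22)–(-1.73, -0.5153, -0.553891)  len=1.7739
  (v0,v3,v2) [-++] → (-1.73, -0.5153, -0.553891)–(-1.73, -0.5153, -1.22)  len=0.6661
  (v2,v4,v0) [+--] → (0.785435, -0.5153, -1.22)–(-1.73, -0.5153, -1.22)  len=2.5154
  (v1,v7,v3) [-++] → (-0.785435, -0.5153, 1.22)–(-1.73, -0.5153, 1.22)  len=0.9446
  (v5,v7,v1) [-+-] → (1.73, -0.5153, 1.22)–(-0.785435, -0.5153, 1.22)  len=2.5154
  (v6,v4,v2) [+-+] → (1.73, -0.5153, -1.22)–(0.785435, -0.5153, -1.22)  len=0.9446
  (v6,v5,v4) [+--] → (1.73, -0.5153, 0.553891)–(1.73, -0.5153, -1.22)  len=1.7739
  (v7,v5,v6) [+-+] → (1.73, -0.5153, 1.22)–(1.73, -0.5153, 0.553891)  len=0.6661

Chained into 1 loop(s):
  loop 1: 8 segments, perimeter = 11.8000
Total perimeter = 11.800


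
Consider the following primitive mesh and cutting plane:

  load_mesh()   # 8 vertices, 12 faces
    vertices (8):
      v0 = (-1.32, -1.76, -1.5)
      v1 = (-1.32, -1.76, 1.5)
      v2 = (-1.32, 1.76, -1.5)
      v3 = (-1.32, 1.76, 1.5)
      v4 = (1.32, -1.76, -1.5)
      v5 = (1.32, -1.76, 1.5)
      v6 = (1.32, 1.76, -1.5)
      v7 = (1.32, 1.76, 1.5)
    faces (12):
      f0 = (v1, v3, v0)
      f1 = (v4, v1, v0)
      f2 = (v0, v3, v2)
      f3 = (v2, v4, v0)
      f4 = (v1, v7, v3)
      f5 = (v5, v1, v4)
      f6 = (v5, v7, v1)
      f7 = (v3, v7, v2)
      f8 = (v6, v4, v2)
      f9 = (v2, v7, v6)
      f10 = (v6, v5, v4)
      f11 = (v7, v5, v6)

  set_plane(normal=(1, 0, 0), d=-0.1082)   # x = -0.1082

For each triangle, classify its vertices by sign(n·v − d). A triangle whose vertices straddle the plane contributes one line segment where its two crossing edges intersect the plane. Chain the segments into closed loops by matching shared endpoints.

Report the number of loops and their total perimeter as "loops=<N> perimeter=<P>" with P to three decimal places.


Straddling triangles (8 of 12):
  (v4,v1,v0) [+--] → (-0.1082, -1.76, 0.122955)–(-0.1082, -1.76, -1.5)  len=1.6230
  (v2,v4,v0) [-+-] → (-0.1082, 0.144267, -1.5)–(-0.1082, -1.76, -1.5)  len=1.9043
  (v1,v7,v3) [-+-] → (-0.1082, -0.144267, 1.5)–(-0.1082, 1.76, 1.5)  len=1.9043
  (v5,v1,v4) [+-+] → (-0.1082, -1.76, 1.5)–(-0.1082, -1.76, 0.122955)  len=1.3770
  (v5,v7,v1) [++-] → (-0.1082, -0.144267, 1.5)–(-0.1082, -1.76, 1.5)  len=1.6157
  (v3,v7,v2) [-+-] → (-0.1082, 1.76, 1.5)–(-0.1082, 1.76, -0.122955)  len=1.6230
  (v6,v4,v2) [++-] → (-0.1082, 0.144267, -1.5)–(-0.1082, 1.76, -1.5)  len=1.6157
  (v2,v7,v6) [-++] → (-0.1082, 1.76, -0.122955)–(-0.1082, 1.76, -1.5)  len=1.3770

Chained into 1 loop(s):
  loop 1: 8 segments, perimeter = 13.0400
Total perimeter = 13.040

loops=1 perimeter=13.040


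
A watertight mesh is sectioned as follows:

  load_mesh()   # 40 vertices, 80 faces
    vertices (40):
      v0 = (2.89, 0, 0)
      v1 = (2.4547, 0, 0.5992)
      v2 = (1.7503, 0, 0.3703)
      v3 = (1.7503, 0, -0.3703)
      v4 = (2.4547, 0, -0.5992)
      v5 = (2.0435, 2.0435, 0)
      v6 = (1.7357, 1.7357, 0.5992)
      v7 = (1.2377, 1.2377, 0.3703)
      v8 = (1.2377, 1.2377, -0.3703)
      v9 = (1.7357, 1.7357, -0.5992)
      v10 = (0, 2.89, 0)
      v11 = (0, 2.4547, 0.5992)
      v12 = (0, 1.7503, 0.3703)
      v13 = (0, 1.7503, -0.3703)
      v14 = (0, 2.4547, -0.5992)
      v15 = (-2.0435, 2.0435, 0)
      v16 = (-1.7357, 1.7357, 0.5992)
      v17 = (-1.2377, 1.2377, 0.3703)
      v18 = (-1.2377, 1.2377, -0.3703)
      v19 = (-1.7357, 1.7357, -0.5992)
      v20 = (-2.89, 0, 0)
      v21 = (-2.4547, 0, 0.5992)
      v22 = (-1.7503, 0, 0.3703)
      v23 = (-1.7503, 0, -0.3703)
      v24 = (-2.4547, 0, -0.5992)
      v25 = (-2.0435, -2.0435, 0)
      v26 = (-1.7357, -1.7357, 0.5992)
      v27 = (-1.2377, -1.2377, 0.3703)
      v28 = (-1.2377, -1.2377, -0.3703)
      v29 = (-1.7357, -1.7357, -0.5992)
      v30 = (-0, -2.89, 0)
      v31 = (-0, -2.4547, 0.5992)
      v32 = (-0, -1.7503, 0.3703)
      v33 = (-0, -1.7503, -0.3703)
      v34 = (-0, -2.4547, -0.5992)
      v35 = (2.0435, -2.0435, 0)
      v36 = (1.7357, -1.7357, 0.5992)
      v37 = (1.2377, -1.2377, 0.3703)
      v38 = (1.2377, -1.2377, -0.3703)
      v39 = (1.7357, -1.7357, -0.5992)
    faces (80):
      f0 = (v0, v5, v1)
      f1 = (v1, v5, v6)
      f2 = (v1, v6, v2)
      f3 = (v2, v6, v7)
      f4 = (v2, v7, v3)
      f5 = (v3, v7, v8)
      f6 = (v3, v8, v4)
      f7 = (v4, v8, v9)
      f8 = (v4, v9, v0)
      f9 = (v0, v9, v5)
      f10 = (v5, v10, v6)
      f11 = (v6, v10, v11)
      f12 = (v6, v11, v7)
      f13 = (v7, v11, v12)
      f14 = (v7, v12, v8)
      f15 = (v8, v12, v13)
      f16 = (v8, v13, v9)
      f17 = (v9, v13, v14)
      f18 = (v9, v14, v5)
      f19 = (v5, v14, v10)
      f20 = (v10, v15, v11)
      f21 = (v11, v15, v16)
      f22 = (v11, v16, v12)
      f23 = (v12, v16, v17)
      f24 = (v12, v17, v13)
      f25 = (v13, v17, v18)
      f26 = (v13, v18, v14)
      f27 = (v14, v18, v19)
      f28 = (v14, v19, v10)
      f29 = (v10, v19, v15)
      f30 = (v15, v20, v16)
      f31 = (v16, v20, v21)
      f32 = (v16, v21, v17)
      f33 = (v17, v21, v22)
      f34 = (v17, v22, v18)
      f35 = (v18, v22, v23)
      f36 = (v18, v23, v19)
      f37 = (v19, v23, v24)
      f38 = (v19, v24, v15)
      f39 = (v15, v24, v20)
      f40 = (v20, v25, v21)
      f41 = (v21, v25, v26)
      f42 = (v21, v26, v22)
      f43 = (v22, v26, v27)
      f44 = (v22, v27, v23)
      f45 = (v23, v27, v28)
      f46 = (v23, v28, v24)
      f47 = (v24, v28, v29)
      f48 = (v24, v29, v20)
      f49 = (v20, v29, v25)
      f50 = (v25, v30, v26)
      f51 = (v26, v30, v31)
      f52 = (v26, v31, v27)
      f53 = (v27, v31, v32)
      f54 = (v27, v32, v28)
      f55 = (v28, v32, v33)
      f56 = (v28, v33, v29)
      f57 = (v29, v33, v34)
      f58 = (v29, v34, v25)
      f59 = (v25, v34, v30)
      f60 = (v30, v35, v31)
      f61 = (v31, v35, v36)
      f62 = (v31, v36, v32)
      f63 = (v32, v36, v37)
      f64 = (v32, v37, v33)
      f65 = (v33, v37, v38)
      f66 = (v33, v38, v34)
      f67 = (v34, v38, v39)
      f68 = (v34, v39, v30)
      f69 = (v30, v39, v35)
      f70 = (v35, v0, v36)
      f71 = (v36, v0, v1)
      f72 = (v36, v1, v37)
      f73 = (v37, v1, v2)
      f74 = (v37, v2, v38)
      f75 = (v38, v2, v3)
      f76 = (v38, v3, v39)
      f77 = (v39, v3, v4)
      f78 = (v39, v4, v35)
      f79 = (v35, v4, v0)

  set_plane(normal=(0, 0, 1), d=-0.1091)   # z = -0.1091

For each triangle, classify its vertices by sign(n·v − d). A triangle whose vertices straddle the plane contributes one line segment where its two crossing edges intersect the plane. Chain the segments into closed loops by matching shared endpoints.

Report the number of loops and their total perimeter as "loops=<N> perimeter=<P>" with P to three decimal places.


Straddling triangles (32 of 80):
  (v2,v7,v3) [++-] → (1.56951, 0.436521, -0.1091)–(1.7503, 0, -0.1091)  len=0.4725
  (v3,v7,v8) [-+-] → (1.56951, 0.436521, -0.1091)–(1.2377, 1.2377, -0.1091)  len=0.8672
  (v4,v9,v0) [--+] → (2.67983, 0.316029, -0.1091)–(2.81074, 0, -0.1091)  len=0.3421
  (v0,v9,v5) [+-+] → (2.67983, 0.316029, -0.1091)–(1.98746, 1.98746, -0.1091)  len=1.8092
  (v7,v12,v8) [++-] → (0.801179, 1.41849, -0.1091)–(1.2377, 1.2377, -0.1091)  len=0.4725
  (v8,v12,v13) [-+-] → (0.801179, 1.41849, -0.1091)–(0, 1.7503, -0.1091)  len=0.8672
  (v9,v14,v5) [--+] → (1.67143, 2.11837, -0.1091)–(1.98746, 1.98746, -0.1091)  len=0.3421
  (v5,v14,v10) [+-+] → (1.67143, 2.11837, -0.1091)–(0, 2.81074, -0.1091)  len=1.8092
  (v12,v17,v13) [++-] → (-0.436521, 1.56951, -0.1091)–(0, 1.7503, -0.1091)  len=0.4725
  (v13,v17,v18) [-+-] → (-0.436521, 1.56951, -0.1091)–(-1.2377, 1.2377, -0.1091)  len=0.8672
  (v14,v19,v10) [--+] → (-0.316029, 2.67983, -0.1091)–(0, 2.81074, -0.1091)  len=0.3421
  (v10,v19,v15) [+-+] → (-0.316029, 2.67983, -0.1091)–(-1.98746, 1.98746, -0.1091)  len=1.8092
  (v17,v22,v18) [++-] → (-1.41849, 0.801179, -0.1091)–(-1.2377, 1.2377, -0.1091)  len=0.4725
  (v18,v22,v23) [-+-] → (-1.41849, 0.801179, -0.1091)–(-1.7503, 0, -0.1091)  len=0.8672
  (v19,v24,v15) [--+] → (-2.11837, 1.67143, -0.1091)–(-1.98746, 1.98746, -0.1091)  len=0.3421
  (v15,v24,v20) [+-+] → (-2.11837, 1.67143, -0.1091)–(-2.81074, 0, -0.1091)  len=1.8092
  (v22,v27,v23) [++-] → (-1.56951, -0.436521, -0.1091)–(-1.7503, 0, -0.1091)  len=0.4725
  (v23,v27,v28) [-+-] → (-1.56951, -0.436521, -0.1091)–(-1.2377, -1.2377, -0.1091)  len=0.8672
  (v24,v29,v20) [--+] → (-2.67983, -0.316029, -0.1091)–(-2.81074, 0, -0.1091)  len=0.3421
  (v20,v29,v25) [+-+] → (-2.67983, -0.316029, -0.1091)–(-1.98746, -1.98746, -0.1091)  len=1.8092
  (v27,v32,v28) [++-] → (-0.801179, -1.41849, -0.1091)–(-1.2377, -1.2377, -0.1091)  len=0.4725
  (v28,v32,v33) [-+-] → (-0.801179, -1.41849, -0.1091)–(0, -1.7503, -0.1091)  len=0.8672
  (v29,v34,v25) [--+] → (-1.67143, -2.11837, -0.1091)–(-1.98746, -1.98746, -0.1091)  len=0.3421
  (v25,v34,v30) [+-+] → (-1.67143, -2.11837, -0.1091)–(0, -2.81074, -0.1091)  len=1.8092
  (v32,v37,v33) [++-] → (0.436521, -1.56951, -0.1091)–(0, -1.7503, -0.1091)  len=0.4725
  (v33,v37,v38) [-+-] → (0.436521, -1.56951, -0.1091)–(1.2377, -1.2377, -0.1091)  len=0.8672
  (v34,v39,v30) [--+] → (0.316029, -2.67983, -0.1091)–(0, -2.81074, -0.1091)  len=0.3421
  (v30,v39,v35) [+-+] → (0.316029, -2.67983, -0.1091)–(1.98746, -1.98746, -0.1091)  len=1.8092
  (v37,v2,v38) [++-] → (1.41849, -0.801179, -0.1091)–(1.2377, -1.2377, -0.1091)  len=0.4725
  (v38,v2,v3) [-+-] → (1.41849, -0.801179, -0.1091)–(1.7503, 0, -0.1091)  len=0.8672
  (v39,v4,v35) [--+] → (2.11837, -1.67143, -0.1091)–(1.98746, -1.98746, -0.1091)  len=0.3421
  (v35,v4,v0) [+-+] → (2.11837, -1.67143, -0.1091)–(2.81074, 0, -0.1091)  len=1.8092

Chained into 2 loop(s):
  loop 1: 16 segments, perimeter = 10.7172
  loop 2: 16 segments, perimeter = 17.2098
Total perimeter = 27.927

loops=2 perimeter=27.927
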